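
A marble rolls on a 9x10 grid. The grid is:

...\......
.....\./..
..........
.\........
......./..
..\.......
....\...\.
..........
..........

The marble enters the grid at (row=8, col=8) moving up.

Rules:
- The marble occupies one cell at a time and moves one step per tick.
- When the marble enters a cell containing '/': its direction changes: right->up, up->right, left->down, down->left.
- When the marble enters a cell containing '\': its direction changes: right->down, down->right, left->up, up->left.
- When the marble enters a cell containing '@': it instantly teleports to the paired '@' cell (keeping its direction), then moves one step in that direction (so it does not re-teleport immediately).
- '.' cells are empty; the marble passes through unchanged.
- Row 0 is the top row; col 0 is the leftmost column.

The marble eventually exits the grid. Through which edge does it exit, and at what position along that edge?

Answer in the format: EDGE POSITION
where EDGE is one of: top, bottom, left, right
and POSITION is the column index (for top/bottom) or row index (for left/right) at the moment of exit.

Step 1: enter (8,8), '.' pass, move up to (7,8)
Step 2: enter (7,8), '.' pass, move up to (6,8)
Step 3: enter (6,8), '\' deflects up->left, move left to (6,7)
Step 4: enter (6,7), '.' pass, move left to (6,6)
Step 5: enter (6,6), '.' pass, move left to (6,5)
Step 6: enter (6,5), '.' pass, move left to (6,4)
Step 7: enter (6,4), '\' deflects left->up, move up to (5,4)
Step 8: enter (5,4), '.' pass, move up to (4,4)
Step 9: enter (4,4), '.' pass, move up to (3,4)
Step 10: enter (3,4), '.' pass, move up to (2,4)
Step 11: enter (2,4), '.' pass, move up to (1,4)
Step 12: enter (1,4), '.' pass, move up to (0,4)
Step 13: enter (0,4), '.' pass, move up to (-1,4)
Step 14: at (-1,4) — EXIT via top edge, pos 4

Answer: top 4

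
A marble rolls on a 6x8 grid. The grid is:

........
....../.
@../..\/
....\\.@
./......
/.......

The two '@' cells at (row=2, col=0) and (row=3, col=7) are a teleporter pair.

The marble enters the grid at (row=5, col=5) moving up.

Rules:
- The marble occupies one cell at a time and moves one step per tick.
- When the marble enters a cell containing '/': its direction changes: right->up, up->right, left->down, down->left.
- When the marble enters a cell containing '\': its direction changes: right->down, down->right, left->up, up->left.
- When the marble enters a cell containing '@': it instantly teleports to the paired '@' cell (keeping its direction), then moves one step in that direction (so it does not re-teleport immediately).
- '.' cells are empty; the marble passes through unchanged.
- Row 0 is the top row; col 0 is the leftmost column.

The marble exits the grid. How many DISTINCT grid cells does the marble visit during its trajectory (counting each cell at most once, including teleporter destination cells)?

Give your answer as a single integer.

Answer: 7

Derivation:
Step 1: enter (5,5), '.' pass, move up to (4,5)
Step 2: enter (4,5), '.' pass, move up to (3,5)
Step 3: enter (3,5), '\' deflects up->left, move left to (3,4)
Step 4: enter (3,4), '\' deflects left->up, move up to (2,4)
Step 5: enter (2,4), '.' pass, move up to (1,4)
Step 6: enter (1,4), '.' pass, move up to (0,4)
Step 7: enter (0,4), '.' pass, move up to (-1,4)
Step 8: at (-1,4) — EXIT via top edge, pos 4
Distinct cells visited: 7 (path length 7)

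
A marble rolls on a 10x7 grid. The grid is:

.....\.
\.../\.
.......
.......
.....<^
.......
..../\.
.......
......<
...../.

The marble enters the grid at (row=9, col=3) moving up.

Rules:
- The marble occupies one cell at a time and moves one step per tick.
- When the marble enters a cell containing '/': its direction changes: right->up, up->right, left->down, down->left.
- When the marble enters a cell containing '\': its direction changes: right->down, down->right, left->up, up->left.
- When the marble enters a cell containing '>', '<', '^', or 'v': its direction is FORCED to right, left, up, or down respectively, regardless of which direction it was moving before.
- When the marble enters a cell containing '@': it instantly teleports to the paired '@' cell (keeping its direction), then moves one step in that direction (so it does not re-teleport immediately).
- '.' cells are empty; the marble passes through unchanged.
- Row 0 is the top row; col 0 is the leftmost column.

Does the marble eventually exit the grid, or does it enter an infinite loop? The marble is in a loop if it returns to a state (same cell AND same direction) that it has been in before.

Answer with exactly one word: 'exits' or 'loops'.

Answer: exits

Derivation:
Step 1: enter (9,3), '.' pass, move up to (8,3)
Step 2: enter (8,3), '.' pass, move up to (7,3)
Step 3: enter (7,3), '.' pass, move up to (6,3)
Step 4: enter (6,3), '.' pass, move up to (5,3)
Step 5: enter (5,3), '.' pass, move up to (4,3)
Step 6: enter (4,3), '.' pass, move up to (3,3)
Step 7: enter (3,3), '.' pass, move up to (2,3)
Step 8: enter (2,3), '.' pass, move up to (1,3)
Step 9: enter (1,3), '.' pass, move up to (0,3)
Step 10: enter (0,3), '.' pass, move up to (-1,3)
Step 11: at (-1,3) — EXIT via top edge, pos 3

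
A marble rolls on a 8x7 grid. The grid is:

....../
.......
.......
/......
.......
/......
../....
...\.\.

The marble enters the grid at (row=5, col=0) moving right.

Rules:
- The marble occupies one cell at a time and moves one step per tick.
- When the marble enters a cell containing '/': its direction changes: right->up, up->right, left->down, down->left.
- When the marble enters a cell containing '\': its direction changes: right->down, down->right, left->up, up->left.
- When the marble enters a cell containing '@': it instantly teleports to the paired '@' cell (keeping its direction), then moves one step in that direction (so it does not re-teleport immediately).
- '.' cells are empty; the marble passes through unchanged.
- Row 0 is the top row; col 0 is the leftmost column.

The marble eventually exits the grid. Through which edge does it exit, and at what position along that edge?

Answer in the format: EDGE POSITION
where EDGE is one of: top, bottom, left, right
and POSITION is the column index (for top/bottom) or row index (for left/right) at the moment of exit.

Answer: right 3

Derivation:
Step 1: enter (5,0), '/' deflects right->up, move up to (4,0)
Step 2: enter (4,0), '.' pass, move up to (3,0)
Step 3: enter (3,0), '/' deflects up->right, move right to (3,1)
Step 4: enter (3,1), '.' pass, move right to (3,2)
Step 5: enter (3,2), '.' pass, move right to (3,3)
Step 6: enter (3,3), '.' pass, move right to (3,4)
Step 7: enter (3,4), '.' pass, move right to (3,5)
Step 8: enter (3,5), '.' pass, move right to (3,6)
Step 9: enter (3,6), '.' pass, move right to (3,7)
Step 10: at (3,7) — EXIT via right edge, pos 3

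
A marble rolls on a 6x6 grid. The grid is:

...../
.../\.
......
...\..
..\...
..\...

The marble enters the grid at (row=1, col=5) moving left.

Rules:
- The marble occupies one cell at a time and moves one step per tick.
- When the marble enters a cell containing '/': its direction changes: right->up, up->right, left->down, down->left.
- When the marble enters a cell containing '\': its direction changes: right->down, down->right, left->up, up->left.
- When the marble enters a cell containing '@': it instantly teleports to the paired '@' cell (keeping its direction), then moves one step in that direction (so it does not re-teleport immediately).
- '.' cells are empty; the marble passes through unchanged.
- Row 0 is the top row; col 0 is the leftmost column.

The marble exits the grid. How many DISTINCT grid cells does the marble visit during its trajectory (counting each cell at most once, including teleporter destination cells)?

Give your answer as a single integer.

Answer: 3

Derivation:
Step 1: enter (1,5), '.' pass, move left to (1,4)
Step 2: enter (1,4), '\' deflects left->up, move up to (0,4)
Step 3: enter (0,4), '.' pass, move up to (-1,4)
Step 4: at (-1,4) — EXIT via top edge, pos 4
Distinct cells visited: 3 (path length 3)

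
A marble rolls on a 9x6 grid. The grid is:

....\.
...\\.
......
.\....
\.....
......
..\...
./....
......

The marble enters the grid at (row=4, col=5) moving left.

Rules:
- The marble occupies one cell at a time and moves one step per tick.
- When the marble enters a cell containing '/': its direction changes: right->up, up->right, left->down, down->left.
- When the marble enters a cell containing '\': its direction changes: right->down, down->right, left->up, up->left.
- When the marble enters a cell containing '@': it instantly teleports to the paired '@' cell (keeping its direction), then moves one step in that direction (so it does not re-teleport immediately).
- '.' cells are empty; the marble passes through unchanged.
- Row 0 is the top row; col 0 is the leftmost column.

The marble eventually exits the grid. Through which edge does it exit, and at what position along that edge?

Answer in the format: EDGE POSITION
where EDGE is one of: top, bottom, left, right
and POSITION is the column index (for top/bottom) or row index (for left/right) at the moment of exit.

Step 1: enter (4,5), '.' pass, move left to (4,4)
Step 2: enter (4,4), '.' pass, move left to (4,3)
Step 3: enter (4,3), '.' pass, move left to (4,2)
Step 4: enter (4,2), '.' pass, move left to (4,1)
Step 5: enter (4,1), '.' pass, move left to (4,0)
Step 6: enter (4,0), '\' deflects left->up, move up to (3,0)
Step 7: enter (3,0), '.' pass, move up to (2,0)
Step 8: enter (2,0), '.' pass, move up to (1,0)
Step 9: enter (1,0), '.' pass, move up to (0,0)
Step 10: enter (0,0), '.' pass, move up to (-1,0)
Step 11: at (-1,0) — EXIT via top edge, pos 0

Answer: top 0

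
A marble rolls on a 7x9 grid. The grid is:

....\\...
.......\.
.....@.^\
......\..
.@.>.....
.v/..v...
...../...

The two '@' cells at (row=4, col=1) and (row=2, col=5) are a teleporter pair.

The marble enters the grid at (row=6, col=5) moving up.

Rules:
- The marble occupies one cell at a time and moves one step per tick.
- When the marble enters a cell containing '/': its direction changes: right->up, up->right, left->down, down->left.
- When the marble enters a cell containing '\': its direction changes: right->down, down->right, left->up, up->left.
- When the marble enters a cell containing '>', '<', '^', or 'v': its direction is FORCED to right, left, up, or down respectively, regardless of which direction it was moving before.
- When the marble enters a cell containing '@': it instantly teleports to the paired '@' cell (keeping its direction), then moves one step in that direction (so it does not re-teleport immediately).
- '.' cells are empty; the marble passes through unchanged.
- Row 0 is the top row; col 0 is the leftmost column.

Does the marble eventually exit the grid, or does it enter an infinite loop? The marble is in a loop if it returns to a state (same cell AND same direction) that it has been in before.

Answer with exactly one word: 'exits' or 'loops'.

Step 1: enter (6,5), '/' deflects up->right, move right to (6,6)
Step 2: enter (6,6), '.' pass, move right to (6,7)
Step 3: enter (6,7), '.' pass, move right to (6,8)
Step 4: enter (6,8), '.' pass, move right to (6,9)
Step 5: at (6,9) — EXIT via right edge, pos 6

Answer: exits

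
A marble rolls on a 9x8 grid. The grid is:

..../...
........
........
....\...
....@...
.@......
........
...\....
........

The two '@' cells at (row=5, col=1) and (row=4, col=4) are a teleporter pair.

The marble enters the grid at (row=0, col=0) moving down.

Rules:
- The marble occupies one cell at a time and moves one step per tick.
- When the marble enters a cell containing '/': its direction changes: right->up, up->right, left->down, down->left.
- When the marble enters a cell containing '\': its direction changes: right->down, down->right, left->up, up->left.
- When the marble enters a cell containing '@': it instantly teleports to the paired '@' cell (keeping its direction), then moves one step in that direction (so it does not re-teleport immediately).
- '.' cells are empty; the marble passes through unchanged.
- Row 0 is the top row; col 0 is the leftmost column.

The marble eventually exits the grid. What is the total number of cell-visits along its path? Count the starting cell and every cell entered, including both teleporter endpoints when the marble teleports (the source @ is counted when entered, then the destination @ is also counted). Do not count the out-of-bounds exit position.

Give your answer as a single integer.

Step 1: enter (0,0), '.' pass, move down to (1,0)
Step 2: enter (1,0), '.' pass, move down to (2,0)
Step 3: enter (2,0), '.' pass, move down to (3,0)
Step 4: enter (3,0), '.' pass, move down to (4,0)
Step 5: enter (4,0), '.' pass, move down to (5,0)
Step 6: enter (5,0), '.' pass, move down to (6,0)
Step 7: enter (6,0), '.' pass, move down to (7,0)
Step 8: enter (7,0), '.' pass, move down to (8,0)
Step 9: enter (8,0), '.' pass, move down to (9,0)
Step 10: at (9,0) — EXIT via bottom edge, pos 0
Path length (cell visits): 9

Answer: 9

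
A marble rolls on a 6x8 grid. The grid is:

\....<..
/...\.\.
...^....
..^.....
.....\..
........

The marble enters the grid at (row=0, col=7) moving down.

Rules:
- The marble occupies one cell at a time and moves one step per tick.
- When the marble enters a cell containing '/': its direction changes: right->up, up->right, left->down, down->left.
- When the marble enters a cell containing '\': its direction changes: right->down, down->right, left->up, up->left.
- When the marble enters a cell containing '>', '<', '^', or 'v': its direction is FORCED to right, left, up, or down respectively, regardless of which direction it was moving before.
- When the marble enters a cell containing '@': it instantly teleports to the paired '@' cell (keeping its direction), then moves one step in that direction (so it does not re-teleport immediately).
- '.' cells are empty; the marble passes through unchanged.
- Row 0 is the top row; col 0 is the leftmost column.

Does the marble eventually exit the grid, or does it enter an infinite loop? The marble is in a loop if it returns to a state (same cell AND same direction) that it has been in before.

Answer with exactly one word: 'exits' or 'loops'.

Answer: exits

Derivation:
Step 1: enter (0,7), '.' pass, move down to (1,7)
Step 2: enter (1,7), '.' pass, move down to (2,7)
Step 3: enter (2,7), '.' pass, move down to (3,7)
Step 4: enter (3,7), '.' pass, move down to (4,7)
Step 5: enter (4,7), '.' pass, move down to (5,7)
Step 6: enter (5,7), '.' pass, move down to (6,7)
Step 7: at (6,7) — EXIT via bottom edge, pos 7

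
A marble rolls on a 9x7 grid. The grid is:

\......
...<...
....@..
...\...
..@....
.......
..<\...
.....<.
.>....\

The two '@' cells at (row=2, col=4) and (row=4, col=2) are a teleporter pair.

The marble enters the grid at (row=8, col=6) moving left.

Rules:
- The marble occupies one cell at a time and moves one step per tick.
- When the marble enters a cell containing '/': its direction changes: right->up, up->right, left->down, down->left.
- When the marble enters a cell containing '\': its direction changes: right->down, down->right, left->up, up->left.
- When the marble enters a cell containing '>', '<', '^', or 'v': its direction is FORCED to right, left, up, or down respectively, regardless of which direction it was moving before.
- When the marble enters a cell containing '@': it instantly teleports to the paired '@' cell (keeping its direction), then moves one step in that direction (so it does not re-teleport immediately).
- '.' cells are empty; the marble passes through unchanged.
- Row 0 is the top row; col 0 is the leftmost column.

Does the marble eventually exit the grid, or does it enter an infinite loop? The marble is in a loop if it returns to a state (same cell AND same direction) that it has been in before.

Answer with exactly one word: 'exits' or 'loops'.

Step 1: enter (8,6), '\' deflects left->up, move up to (7,6)
Step 2: enter (7,6), '.' pass, move up to (6,6)
Step 3: enter (6,6), '.' pass, move up to (5,6)
Step 4: enter (5,6), '.' pass, move up to (4,6)
Step 5: enter (4,6), '.' pass, move up to (3,6)
Step 6: enter (3,6), '.' pass, move up to (2,6)
Step 7: enter (2,6), '.' pass, move up to (1,6)
Step 8: enter (1,6), '.' pass, move up to (0,6)
Step 9: enter (0,6), '.' pass, move up to (-1,6)
Step 10: at (-1,6) — EXIT via top edge, pos 6

Answer: exits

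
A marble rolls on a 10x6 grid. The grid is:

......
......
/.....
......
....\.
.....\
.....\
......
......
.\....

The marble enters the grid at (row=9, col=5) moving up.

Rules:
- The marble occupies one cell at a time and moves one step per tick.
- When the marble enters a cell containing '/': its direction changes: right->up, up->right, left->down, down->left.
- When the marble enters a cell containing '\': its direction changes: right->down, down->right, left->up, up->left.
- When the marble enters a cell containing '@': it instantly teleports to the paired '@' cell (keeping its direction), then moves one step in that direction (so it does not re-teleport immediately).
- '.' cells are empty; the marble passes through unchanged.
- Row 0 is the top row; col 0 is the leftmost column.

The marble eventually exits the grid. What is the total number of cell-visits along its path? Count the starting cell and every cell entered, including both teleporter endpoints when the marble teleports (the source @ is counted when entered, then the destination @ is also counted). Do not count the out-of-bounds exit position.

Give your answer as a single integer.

Step 1: enter (9,5), '.' pass, move up to (8,5)
Step 2: enter (8,5), '.' pass, move up to (7,5)
Step 3: enter (7,5), '.' pass, move up to (6,5)
Step 4: enter (6,5), '\' deflects up->left, move left to (6,4)
Step 5: enter (6,4), '.' pass, move left to (6,3)
Step 6: enter (6,3), '.' pass, move left to (6,2)
Step 7: enter (6,2), '.' pass, move left to (6,1)
Step 8: enter (6,1), '.' pass, move left to (6,0)
Step 9: enter (6,0), '.' pass, move left to (6,-1)
Step 10: at (6,-1) — EXIT via left edge, pos 6
Path length (cell visits): 9

Answer: 9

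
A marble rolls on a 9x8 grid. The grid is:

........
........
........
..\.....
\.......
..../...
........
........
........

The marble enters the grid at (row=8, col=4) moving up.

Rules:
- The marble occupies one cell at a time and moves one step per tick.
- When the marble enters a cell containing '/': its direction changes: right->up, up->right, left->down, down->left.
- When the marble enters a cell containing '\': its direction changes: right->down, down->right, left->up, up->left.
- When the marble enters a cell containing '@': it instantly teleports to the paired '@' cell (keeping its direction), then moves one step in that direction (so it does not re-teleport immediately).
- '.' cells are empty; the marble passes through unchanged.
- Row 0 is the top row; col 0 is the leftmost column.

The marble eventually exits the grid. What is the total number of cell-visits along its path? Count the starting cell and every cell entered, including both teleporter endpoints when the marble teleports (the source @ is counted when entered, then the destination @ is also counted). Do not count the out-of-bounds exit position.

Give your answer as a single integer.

Answer: 7

Derivation:
Step 1: enter (8,4), '.' pass, move up to (7,4)
Step 2: enter (7,4), '.' pass, move up to (6,4)
Step 3: enter (6,4), '.' pass, move up to (5,4)
Step 4: enter (5,4), '/' deflects up->right, move right to (5,5)
Step 5: enter (5,5), '.' pass, move right to (5,6)
Step 6: enter (5,6), '.' pass, move right to (5,7)
Step 7: enter (5,7), '.' pass, move right to (5,8)
Step 8: at (5,8) — EXIT via right edge, pos 5
Path length (cell visits): 7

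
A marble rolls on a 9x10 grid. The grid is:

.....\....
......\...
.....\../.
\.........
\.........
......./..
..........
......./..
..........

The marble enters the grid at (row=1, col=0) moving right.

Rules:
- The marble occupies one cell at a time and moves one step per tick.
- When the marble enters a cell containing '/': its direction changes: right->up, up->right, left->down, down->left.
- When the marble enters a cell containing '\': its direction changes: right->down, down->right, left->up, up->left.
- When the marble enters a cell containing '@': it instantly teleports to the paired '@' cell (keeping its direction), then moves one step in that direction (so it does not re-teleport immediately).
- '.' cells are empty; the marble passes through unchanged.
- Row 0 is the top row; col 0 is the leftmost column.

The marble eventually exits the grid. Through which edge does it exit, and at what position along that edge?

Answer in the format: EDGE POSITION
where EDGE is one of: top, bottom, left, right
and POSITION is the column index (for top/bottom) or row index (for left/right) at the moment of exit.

Answer: bottom 6

Derivation:
Step 1: enter (1,0), '.' pass, move right to (1,1)
Step 2: enter (1,1), '.' pass, move right to (1,2)
Step 3: enter (1,2), '.' pass, move right to (1,3)
Step 4: enter (1,3), '.' pass, move right to (1,4)
Step 5: enter (1,4), '.' pass, move right to (1,5)
Step 6: enter (1,5), '.' pass, move right to (1,6)
Step 7: enter (1,6), '\' deflects right->down, move down to (2,6)
Step 8: enter (2,6), '.' pass, move down to (3,6)
Step 9: enter (3,6), '.' pass, move down to (4,6)
Step 10: enter (4,6), '.' pass, move down to (5,6)
Step 11: enter (5,6), '.' pass, move down to (6,6)
Step 12: enter (6,6), '.' pass, move down to (7,6)
Step 13: enter (7,6), '.' pass, move down to (8,6)
Step 14: enter (8,6), '.' pass, move down to (9,6)
Step 15: at (9,6) — EXIT via bottom edge, pos 6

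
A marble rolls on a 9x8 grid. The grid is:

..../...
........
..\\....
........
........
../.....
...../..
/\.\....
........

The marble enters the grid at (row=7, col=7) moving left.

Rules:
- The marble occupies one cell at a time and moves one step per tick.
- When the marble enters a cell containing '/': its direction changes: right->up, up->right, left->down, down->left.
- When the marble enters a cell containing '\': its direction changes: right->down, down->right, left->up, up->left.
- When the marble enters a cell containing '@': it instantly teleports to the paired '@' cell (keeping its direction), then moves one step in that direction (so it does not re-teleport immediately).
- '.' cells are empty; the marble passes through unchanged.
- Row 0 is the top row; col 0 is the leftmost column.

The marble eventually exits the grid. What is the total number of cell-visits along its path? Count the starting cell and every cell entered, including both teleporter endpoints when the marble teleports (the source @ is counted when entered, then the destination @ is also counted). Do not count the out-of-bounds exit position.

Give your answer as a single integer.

Answer: 13

Derivation:
Step 1: enter (7,7), '.' pass, move left to (7,6)
Step 2: enter (7,6), '.' pass, move left to (7,5)
Step 3: enter (7,5), '.' pass, move left to (7,4)
Step 4: enter (7,4), '.' pass, move left to (7,3)
Step 5: enter (7,3), '\' deflects left->up, move up to (6,3)
Step 6: enter (6,3), '.' pass, move up to (5,3)
Step 7: enter (5,3), '.' pass, move up to (4,3)
Step 8: enter (4,3), '.' pass, move up to (3,3)
Step 9: enter (3,3), '.' pass, move up to (2,3)
Step 10: enter (2,3), '\' deflects up->left, move left to (2,2)
Step 11: enter (2,2), '\' deflects left->up, move up to (1,2)
Step 12: enter (1,2), '.' pass, move up to (0,2)
Step 13: enter (0,2), '.' pass, move up to (-1,2)
Step 14: at (-1,2) — EXIT via top edge, pos 2
Path length (cell visits): 13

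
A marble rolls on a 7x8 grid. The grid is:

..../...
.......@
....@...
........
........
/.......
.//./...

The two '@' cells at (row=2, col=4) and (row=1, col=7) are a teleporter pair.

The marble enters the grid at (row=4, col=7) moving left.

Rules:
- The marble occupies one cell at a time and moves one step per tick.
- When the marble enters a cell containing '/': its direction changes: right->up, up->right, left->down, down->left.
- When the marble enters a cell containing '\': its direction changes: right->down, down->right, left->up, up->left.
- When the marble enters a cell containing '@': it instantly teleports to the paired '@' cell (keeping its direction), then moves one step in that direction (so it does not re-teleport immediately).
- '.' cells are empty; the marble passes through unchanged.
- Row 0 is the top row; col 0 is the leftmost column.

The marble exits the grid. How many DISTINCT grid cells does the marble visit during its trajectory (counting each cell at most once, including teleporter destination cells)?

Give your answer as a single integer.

Step 1: enter (4,7), '.' pass, move left to (4,6)
Step 2: enter (4,6), '.' pass, move left to (4,5)
Step 3: enter (4,5), '.' pass, move left to (4,4)
Step 4: enter (4,4), '.' pass, move left to (4,3)
Step 5: enter (4,3), '.' pass, move left to (4,2)
Step 6: enter (4,2), '.' pass, move left to (4,1)
Step 7: enter (4,1), '.' pass, move left to (4,0)
Step 8: enter (4,0), '.' pass, move left to (4,-1)
Step 9: at (4,-1) — EXIT via left edge, pos 4
Distinct cells visited: 8 (path length 8)

Answer: 8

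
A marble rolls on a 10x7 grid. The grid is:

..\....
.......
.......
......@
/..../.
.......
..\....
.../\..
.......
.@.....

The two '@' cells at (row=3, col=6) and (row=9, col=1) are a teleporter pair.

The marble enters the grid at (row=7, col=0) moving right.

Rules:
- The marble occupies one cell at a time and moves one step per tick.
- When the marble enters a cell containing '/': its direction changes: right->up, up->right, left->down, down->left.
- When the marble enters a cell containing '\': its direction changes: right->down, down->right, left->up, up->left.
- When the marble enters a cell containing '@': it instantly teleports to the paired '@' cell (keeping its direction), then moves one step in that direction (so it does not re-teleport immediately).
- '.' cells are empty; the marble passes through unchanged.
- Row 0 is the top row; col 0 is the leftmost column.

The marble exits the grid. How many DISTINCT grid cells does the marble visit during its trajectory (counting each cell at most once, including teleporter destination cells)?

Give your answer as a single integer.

Step 1: enter (7,0), '.' pass, move right to (7,1)
Step 2: enter (7,1), '.' pass, move right to (7,2)
Step 3: enter (7,2), '.' pass, move right to (7,3)
Step 4: enter (7,3), '/' deflects right->up, move up to (6,3)
Step 5: enter (6,3), '.' pass, move up to (5,3)
Step 6: enter (5,3), '.' pass, move up to (4,3)
Step 7: enter (4,3), '.' pass, move up to (3,3)
Step 8: enter (3,3), '.' pass, move up to (2,3)
Step 9: enter (2,3), '.' pass, move up to (1,3)
Step 10: enter (1,3), '.' pass, move up to (0,3)
Step 11: enter (0,3), '.' pass, move up to (-1,3)
Step 12: at (-1,3) — EXIT via top edge, pos 3
Distinct cells visited: 11 (path length 11)

Answer: 11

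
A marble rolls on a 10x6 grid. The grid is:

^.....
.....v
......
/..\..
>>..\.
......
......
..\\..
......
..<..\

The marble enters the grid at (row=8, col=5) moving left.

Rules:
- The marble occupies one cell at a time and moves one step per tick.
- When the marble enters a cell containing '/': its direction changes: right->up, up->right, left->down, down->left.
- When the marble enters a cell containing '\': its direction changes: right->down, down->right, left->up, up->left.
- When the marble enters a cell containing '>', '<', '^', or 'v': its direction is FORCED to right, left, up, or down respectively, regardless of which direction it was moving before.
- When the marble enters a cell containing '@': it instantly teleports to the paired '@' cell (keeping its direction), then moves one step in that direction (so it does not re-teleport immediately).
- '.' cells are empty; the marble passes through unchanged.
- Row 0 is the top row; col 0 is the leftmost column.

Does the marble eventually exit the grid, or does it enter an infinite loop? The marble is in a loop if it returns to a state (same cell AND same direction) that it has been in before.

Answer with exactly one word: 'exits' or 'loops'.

Answer: exits

Derivation:
Step 1: enter (8,5), '.' pass, move left to (8,4)
Step 2: enter (8,4), '.' pass, move left to (8,3)
Step 3: enter (8,3), '.' pass, move left to (8,2)
Step 4: enter (8,2), '.' pass, move left to (8,1)
Step 5: enter (8,1), '.' pass, move left to (8,0)
Step 6: enter (8,0), '.' pass, move left to (8,-1)
Step 7: at (8,-1) — EXIT via left edge, pos 8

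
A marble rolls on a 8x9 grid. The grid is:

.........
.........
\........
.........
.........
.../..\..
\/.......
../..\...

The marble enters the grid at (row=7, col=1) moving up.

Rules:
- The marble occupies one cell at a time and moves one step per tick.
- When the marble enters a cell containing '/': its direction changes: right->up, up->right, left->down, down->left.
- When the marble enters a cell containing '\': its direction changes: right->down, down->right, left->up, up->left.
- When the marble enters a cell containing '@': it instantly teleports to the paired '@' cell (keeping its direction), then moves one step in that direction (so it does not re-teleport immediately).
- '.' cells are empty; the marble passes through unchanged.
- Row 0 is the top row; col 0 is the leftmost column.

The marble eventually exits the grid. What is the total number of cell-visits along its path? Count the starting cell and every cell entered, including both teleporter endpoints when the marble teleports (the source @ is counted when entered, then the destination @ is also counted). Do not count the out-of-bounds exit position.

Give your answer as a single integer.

Answer: 9

Derivation:
Step 1: enter (7,1), '.' pass, move up to (6,1)
Step 2: enter (6,1), '/' deflects up->right, move right to (6,2)
Step 3: enter (6,2), '.' pass, move right to (6,3)
Step 4: enter (6,3), '.' pass, move right to (6,4)
Step 5: enter (6,4), '.' pass, move right to (6,5)
Step 6: enter (6,5), '.' pass, move right to (6,6)
Step 7: enter (6,6), '.' pass, move right to (6,7)
Step 8: enter (6,7), '.' pass, move right to (6,8)
Step 9: enter (6,8), '.' pass, move right to (6,9)
Step 10: at (6,9) — EXIT via right edge, pos 6
Path length (cell visits): 9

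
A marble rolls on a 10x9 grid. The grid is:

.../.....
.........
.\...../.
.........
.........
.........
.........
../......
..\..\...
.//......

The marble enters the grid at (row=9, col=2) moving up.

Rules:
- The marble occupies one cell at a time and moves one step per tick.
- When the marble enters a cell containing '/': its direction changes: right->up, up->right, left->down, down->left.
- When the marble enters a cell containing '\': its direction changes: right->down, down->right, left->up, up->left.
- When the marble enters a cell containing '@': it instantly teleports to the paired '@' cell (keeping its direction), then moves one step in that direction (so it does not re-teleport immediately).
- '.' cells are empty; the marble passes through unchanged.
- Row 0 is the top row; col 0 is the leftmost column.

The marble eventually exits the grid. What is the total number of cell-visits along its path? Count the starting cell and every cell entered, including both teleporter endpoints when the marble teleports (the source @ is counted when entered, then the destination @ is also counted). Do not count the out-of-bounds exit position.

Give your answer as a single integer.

Step 1: enter (9,2), '/' deflects up->right, move right to (9,3)
Step 2: enter (9,3), '.' pass, move right to (9,4)
Step 3: enter (9,4), '.' pass, move right to (9,5)
Step 4: enter (9,5), '.' pass, move right to (9,6)
Step 5: enter (9,6), '.' pass, move right to (9,7)
Step 6: enter (9,7), '.' pass, move right to (9,8)
Step 7: enter (9,8), '.' pass, move right to (9,9)
Step 8: at (9,9) — EXIT via right edge, pos 9
Path length (cell visits): 7

Answer: 7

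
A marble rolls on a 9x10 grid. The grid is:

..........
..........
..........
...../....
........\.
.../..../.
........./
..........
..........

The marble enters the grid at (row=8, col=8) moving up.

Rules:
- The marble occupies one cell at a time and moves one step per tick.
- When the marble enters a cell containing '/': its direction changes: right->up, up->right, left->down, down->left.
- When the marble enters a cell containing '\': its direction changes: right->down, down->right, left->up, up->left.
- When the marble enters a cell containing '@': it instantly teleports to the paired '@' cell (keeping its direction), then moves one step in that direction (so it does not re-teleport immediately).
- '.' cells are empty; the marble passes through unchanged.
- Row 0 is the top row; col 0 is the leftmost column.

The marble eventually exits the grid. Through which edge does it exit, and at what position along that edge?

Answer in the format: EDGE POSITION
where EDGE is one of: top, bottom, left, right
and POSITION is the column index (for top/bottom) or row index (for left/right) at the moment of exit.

Answer: right 5

Derivation:
Step 1: enter (8,8), '.' pass, move up to (7,8)
Step 2: enter (7,8), '.' pass, move up to (6,8)
Step 3: enter (6,8), '.' pass, move up to (5,8)
Step 4: enter (5,8), '/' deflects up->right, move right to (5,9)
Step 5: enter (5,9), '.' pass, move right to (5,10)
Step 6: at (5,10) — EXIT via right edge, pos 5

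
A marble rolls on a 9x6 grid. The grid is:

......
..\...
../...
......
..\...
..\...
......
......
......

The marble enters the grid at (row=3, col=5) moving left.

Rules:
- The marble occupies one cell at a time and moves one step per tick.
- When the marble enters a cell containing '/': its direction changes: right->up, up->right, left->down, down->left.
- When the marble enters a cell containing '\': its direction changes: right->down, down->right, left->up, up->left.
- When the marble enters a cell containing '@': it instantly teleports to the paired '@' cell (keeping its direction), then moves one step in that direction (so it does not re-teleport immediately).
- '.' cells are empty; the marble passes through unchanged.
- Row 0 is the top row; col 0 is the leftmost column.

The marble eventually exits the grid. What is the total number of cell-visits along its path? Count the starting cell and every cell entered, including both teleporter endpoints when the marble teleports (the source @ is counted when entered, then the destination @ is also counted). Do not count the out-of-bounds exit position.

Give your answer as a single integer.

Answer: 6

Derivation:
Step 1: enter (3,5), '.' pass, move left to (3,4)
Step 2: enter (3,4), '.' pass, move left to (3,3)
Step 3: enter (3,3), '.' pass, move left to (3,2)
Step 4: enter (3,2), '.' pass, move left to (3,1)
Step 5: enter (3,1), '.' pass, move left to (3,0)
Step 6: enter (3,0), '.' pass, move left to (3,-1)
Step 7: at (3,-1) — EXIT via left edge, pos 3
Path length (cell visits): 6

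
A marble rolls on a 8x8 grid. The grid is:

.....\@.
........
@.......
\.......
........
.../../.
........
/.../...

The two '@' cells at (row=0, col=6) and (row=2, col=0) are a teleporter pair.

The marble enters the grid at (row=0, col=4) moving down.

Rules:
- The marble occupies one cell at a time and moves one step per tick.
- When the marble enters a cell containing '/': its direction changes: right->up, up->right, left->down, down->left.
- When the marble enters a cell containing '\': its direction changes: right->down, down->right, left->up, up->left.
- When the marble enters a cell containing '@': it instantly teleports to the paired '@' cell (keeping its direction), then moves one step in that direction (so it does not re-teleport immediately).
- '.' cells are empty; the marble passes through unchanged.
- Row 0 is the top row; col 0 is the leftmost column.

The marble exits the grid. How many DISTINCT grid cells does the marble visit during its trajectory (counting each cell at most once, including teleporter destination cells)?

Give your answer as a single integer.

Step 1: enter (0,4), '.' pass, move down to (1,4)
Step 2: enter (1,4), '.' pass, move down to (2,4)
Step 3: enter (2,4), '.' pass, move down to (3,4)
Step 4: enter (3,4), '.' pass, move down to (4,4)
Step 5: enter (4,4), '.' pass, move down to (5,4)
Step 6: enter (5,4), '.' pass, move down to (6,4)
Step 7: enter (6,4), '.' pass, move down to (7,4)
Step 8: enter (7,4), '/' deflects down->left, move left to (7,3)
Step 9: enter (7,3), '.' pass, move left to (7,2)
Step 10: enter (7,2), '.' pass, move left to (7,1)
Step 11: enter (7,1), '.' pass, move left to (7,0)
Step 12: enter (7,0), '/' deflects left->down, move down to (8,0)
Step 13: at (8,0) — EXIT via bottom edge, pos 0
Distinct cells visited: 12 (path length 12)

Answer: 12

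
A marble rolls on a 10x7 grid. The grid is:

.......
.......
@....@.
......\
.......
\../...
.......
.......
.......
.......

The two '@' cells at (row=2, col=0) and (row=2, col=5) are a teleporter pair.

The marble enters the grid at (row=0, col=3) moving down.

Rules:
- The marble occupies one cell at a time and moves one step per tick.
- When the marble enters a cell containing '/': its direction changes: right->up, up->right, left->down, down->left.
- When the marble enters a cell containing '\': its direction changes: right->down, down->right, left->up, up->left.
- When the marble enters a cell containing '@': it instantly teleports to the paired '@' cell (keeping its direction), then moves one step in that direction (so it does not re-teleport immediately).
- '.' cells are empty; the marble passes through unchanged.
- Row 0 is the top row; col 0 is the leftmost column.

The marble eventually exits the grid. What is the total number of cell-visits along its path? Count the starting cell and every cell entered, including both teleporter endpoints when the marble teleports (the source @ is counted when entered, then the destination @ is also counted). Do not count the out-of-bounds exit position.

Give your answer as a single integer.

Answer: 15

Derivation:
Step 1: enter (0,3), '.' pass, move down to (1,3)
Step 2: enter (1,3), '.' pass, move down to (2,3)
Step 3: enter (2,3), '.' pass, move down to (3,3)
Step 4: enter (3,3), '.' pass, move down to (4,3)
Step 5: enter (4,3), '.' pass, move down to (5,3)
Step 6: enter (5,3), '/' deflects down->left, move left to (5,2)
Step 7: enter (5,2), '.' pass, move left to (5,1)
Step 8: enter (5,1), '.' pass, move left to (5,0)
Step 9: enter (5,0), '\' deflects left->up, move up to (4,0)
Step 10: enter (4,0), '.' pass, move up to (3,0)
Step 11: enter (3,0), '.' pass, move up to (2,0)
Step 12: enter (2,0), '@' teleport (2,0)->(2,5), also enter (2,5), move up to (1,5)
Step 13: enter (1,5), '.' pass, move up to (0,5)
Step 14: enter (0,5), '.' pass, move up to (-1,5)
Step 15: at (-1,5) — EXIT via top edge, pos 5
Path length (cell visits): 15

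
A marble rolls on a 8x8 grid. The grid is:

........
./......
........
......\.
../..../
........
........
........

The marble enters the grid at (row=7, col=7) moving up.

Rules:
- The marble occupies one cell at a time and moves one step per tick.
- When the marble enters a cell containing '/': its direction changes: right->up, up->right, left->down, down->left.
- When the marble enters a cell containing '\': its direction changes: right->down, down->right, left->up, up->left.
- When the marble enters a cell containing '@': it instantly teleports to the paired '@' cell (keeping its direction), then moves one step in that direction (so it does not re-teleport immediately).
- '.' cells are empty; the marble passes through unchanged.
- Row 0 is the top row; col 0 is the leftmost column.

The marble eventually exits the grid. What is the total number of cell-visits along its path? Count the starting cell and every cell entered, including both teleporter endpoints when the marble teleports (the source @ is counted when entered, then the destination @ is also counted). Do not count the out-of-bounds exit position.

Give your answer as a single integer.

Step 1: enter (7,7), '.' pass, move up to (6,7)
Step 2: enter (6,7), '.' pass, move up to (5,7)
Step 3: enter (5,7), '.' pass, move up to (4,7)
Step 4: enter (4,7), '/' deflects up->right, move right to (4,8)
Step 5: at (4,8) — EXIT via right edge, pos 4
Path length (cell visits): 4

Answer: 4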